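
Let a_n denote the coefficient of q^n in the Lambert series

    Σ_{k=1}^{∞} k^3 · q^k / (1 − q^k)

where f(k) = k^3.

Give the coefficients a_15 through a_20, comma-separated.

n=15: 15·1 5·3 3·5 1·15  f→[3375+125+27+1]=3528
q^16  k|16↦f(k): 16:4096 8:512 4:64 2:8 1:1  a_16=4681
q^17  k|17↦f(k): 17:4913 1:1  a_17=4914
n=18: 18·1 9·2 6·3 3·6 2·9 1·18  f→[5832+729+216+27+8+1]=6813
n=19: 1·19 19·1  f→[1+6859]=6860
[q^20] f(1)=1,f(2)=8,f(4)=64,f(5)=125,f(10)=1000,f(20)=8000 ⇒ 9198

3528, 4681, 4914, 6813, 6860, 9198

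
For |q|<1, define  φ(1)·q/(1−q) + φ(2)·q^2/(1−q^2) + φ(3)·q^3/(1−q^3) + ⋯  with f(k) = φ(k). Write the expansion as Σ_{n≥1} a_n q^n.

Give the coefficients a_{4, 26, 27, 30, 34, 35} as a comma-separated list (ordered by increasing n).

[q^4] φ(4)=2,φ(2)=1,φ(1)=1 ⇒ 4
d|26:{26,13,2,1}  Σφ=12+12+1+1=26
d|27:{27,9,3,1}  Σφ=18+6+2+1=27
d|30:{30,15,10,6,5,3,2,1}  Σφ=8+8+4+2+4+2+1+1=30
n=34: 1·34 2·17 17·2 34·1  φ→[1+1+16+16]=34
d|35:{1,5,7,35}  Σφ=1+4+6+24=35

4, 26, 27, 30, 34, 35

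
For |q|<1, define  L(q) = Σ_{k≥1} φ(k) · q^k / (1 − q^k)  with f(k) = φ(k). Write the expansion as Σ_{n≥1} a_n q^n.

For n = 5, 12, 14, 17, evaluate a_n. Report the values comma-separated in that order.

[q^5] φ(1)=1,φ(5)=4 ⇒ 5
d|12:{1,2,3,4,6,12}  Σφ=1+1+2+2+2+4=12
n=14: 14·1 7·2 2·7 1·14  φ→[6+6+1+1]=14
[q^17] φ(17)=16,φ(1)=1 ⇒ 17

5, 12, 14, 17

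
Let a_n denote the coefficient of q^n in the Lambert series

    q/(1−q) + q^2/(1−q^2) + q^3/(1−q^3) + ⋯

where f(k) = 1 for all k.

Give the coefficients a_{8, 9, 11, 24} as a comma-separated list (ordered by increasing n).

4, 3, 2, 8

n=8: 8·1 4·2 2·4 1·8  f→[1+1+1+1]=4
d|9:{1,3,9}  Σf=1+1+1=3
q^11  k|11↦f(k): 11:1 1:1  a_11=2
q^24  k|24↦f(k): 1:1 2:1 3:1 4:1 6:1 8:1 12:1 24:1  a_24=8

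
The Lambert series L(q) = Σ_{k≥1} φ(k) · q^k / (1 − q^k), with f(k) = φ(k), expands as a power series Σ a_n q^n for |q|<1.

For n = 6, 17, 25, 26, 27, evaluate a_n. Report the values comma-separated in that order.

q^6  k|6↦φ(k): 6:2 3:2 2:1 1:1  a_6=6
[q^17] φ(17)=16,φ(1)=1 ⇒ 17
n=25: 25·1 5·5 1·25  φ→[20+4+1]=25
[q^26] φ(1)=1,φ(2)=1,φ(13)=12,φ(26)=12 ⇒ 26
[q^27] φ(1)=1,φ(3)=2,φ(9)=6,φ(27)=18 ⇒ 27

6, 17, 25, 26, 27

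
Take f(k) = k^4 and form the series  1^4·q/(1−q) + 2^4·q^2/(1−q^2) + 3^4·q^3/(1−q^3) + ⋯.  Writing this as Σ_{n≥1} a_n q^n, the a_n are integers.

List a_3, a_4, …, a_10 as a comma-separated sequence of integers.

q^3  k|3↦f(k): 1:1 3:81  a_3=82
d|4:{1,2,4}  Σf=1+16+256=273
[q^5] f(5)=625,f(1)=1 ⇒ 626
n=6: 1·6 2·3 3·2 6·1  f→[1+16+81+1296]=1394
q^7  k|7↦f(k): 7:2401 1:1  a_7=2402
d|8:{8,4,2,1}  Σf=4096+256+16+1=4369
q^9  k|9↦f(k): 9:6561 3:81 1:1  a_9=6643
n=10: 10·1 5·2 2·5 1·10  f→[10000+625+16+1]=10642

82, 273, 626, 1394, 2402, 4369, 6643, 10642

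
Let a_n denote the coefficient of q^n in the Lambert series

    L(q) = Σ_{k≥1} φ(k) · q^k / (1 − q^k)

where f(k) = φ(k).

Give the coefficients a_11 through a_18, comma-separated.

d|11:{1,11}  Σφ=1+10=11
n=12: 1·12 2·6 3·4 4·3 6·2 12·1  φ→[1+1+2+2+2+4]=12
q^13  k|13↦φ(k): 13:12 1:1  a_13=13
[q^14] φ(14)=6,φ(7)=6,φ(2)=1,φ(1)=1 ⇒ 14
n=15: 1·15 3·5 5·3 15·1  φ→[1+2+4+8]=15
n=16: 1·16 2·8 4·4 8·2 16·1  φ→[1+1+2+4+8]=16
d|17:{17,1}  Σφ=16+1=17
q^18  k|18↦φ(k): 1:1 2:1 3:2 6:2 9:6 18:6  a_18=18

11, 12, 13, 14, 15, 16, 17, 18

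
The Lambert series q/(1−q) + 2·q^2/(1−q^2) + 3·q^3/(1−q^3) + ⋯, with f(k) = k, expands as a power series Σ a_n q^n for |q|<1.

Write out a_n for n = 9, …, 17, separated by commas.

13, 18, 12, 28, 14, 24, 24, 31, 18

d|9:{9,3,1}  Σf=9+3+1=13
d|10:{1,2,5,10}  Σf=1+2+5+10=18
q^11  k|11↦f(k): 11:11 1:1  a_11=12
n=12: 1·12 2·6 3·4 4·3 6·2 12·1  f→[1+2+3+4+6+12]=28
q^13  k|13↦f(k): 13:13 1:1  a_13=14
q^14  k|14↦f(k): 14:14 7:7 2:2 1:1  a_14=24
n=15: 15·1 5·3 3·5 1·15  f→[15+5+3+1]=24
q^16  k|16↦f(k): 16:16 8:8 4:4 2:2 1:1  a_16=31
d|17:{1,17}  Σf=1+17=18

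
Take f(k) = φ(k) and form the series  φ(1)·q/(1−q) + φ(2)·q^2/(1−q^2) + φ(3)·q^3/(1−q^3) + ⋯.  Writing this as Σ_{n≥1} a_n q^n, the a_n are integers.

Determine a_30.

[q^30] φ(30)=8,φ(15)=8,φ(10)=4,φ(6)=2,φ(5)=4,φ(3)=2,φ(2)=1,φ(1)=1 ⇒ 30

a_30 = 30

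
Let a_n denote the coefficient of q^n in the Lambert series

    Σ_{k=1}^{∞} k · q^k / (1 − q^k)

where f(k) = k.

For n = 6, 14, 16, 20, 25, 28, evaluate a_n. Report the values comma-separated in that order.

12, 24, 31, 42, 31, 56

[q^6] f(1)=1,f(2)=2,f(3)=3,f(6)=6 ⇒ 12
d|14:{1,2,7,14}  Σf=1+2+7+14=24
n=16: 16·1 8·2 4·4 2·8 1·16  f→[16+8+4+2+1]=31
[q^20] f(1)=1,f(2)=2,f(4)=4,f(5)=5,f(10)=10,f(20)=20 ⇒ 42
[q^25] f(25)=25,f(5)=5,f(1)=1 ⇒ 31
[q^28] f(28)=28,f(14)=14,f(7)=7,f(4)=4,f(2)=2,f(1)=1 ⇒ 56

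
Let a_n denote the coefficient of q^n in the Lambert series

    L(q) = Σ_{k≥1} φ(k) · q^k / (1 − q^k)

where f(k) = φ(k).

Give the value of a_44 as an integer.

[q^44] φ(44)=20,φ(22)=10,φ(11)=10,φ(4)=2,φ(2)=1,φ(1)=1 ⇒ 44

a_44 = 44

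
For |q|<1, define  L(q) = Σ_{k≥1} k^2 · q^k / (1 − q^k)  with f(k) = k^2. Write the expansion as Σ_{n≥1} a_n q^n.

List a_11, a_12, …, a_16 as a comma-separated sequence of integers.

[q^11] f(1)=1,f(11)=121 ⇒ 122
n=12: 12·1 6·2 4·3 3·4 2·6 1·12  f→[144+36+16+9+4+1]=210
[q^13] f(13)=169,f(1)=1 ⇒ 170
[q^14] f(1)=1,f(2)=4,f(7)=49,f(14)=196 ⇒ 250
[q^15] f(15)=225,f(5)=25,f(3)=9,f(1)=1 ⇒ 260
[q^16] f(16)=256,f(8)=64,f(4)=16,f(2)=4,f(1)=1 ⇒ 341

122, 210, 170, 250, 260, 341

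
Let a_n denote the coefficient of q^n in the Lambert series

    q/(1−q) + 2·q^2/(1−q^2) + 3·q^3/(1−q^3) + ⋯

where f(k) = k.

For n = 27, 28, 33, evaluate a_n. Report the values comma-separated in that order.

40, 56, 48

d|27:{1,3,9,27}  Σf=1+3+9+27=40
q^28  k|28↦f(k): 28:28 14:14 7:7 4:4 2:2 1:1  a_28=56
[q^33] f(1)=1,f(3)=3,f(11)=11,f(33)=33 ⇒ 48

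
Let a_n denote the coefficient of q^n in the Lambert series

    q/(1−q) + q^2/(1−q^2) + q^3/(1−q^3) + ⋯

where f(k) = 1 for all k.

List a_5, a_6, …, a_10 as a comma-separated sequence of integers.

q^5  k|5↦f(k): 1:1 5:1  a_5=2
d|6:{1,2,3,6}  Σf=1+1+1+1=4
[q^7] f(1)=1,f(7)=1 ⇒ 2
[q^8] f(1)=1,f(2)=1,f(4)=1,f(8)=1 ⇒ 4
q^9  k|9↦f(k): 1:1 3:1 9:1  a_9=3
n=10: 10·1 5·2 2·5 1·10  f→[1+1+1+1]=4

2, 4, 2, 4, 3, 4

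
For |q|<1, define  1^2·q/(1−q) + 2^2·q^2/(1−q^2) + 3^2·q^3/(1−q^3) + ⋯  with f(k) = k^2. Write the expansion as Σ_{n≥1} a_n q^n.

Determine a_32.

n=32: 1·32 2·16 4·8 8·4 16·2 32·1  f→[1+4+16+64+256+1024]=1365

a_32 = 1365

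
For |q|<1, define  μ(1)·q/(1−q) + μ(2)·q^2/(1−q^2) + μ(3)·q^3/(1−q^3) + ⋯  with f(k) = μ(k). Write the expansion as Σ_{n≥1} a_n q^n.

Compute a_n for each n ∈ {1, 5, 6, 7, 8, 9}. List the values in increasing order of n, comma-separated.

1, 0, 0, 0, 0, 0

d|1:{1}  Σμ=1=1
[q^5] μ(5)=-1,μ(1)=1 ⇒ 0
n=6: 1·6 2·3 3·2 6·1  μ→[1+(-1)+(-1)+1]=0
q^7  k|7↦μ(k): 1:1 7:-1  a_7=0
d|8:{1,2,4,8}  Σμ=1+(-1)+0+0=0
n=9: 9·1 3·3 1·9  μ→[0+(-1)+1]=0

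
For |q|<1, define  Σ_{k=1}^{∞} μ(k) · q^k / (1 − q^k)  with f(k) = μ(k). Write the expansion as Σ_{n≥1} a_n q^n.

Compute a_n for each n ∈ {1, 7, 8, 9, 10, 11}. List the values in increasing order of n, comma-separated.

d|1:{1}  Σμ=1=1
n=7: 1·7 7·1  μ→[1+(-1)]=0
d|8:{8,4,2,1}  Σμ=0+0+(-1)+1=0
d|9:{1,3,9}  Σμ=1+(-1)+0=0
n=10: 1·10 2·5 5·2 10·1  μ→[1+(-1)+(-1)+1]=0
[q^11] μ(11)=-1,μ(1)=1 ⇒ 0

1, 0, 0, 0, 0, 0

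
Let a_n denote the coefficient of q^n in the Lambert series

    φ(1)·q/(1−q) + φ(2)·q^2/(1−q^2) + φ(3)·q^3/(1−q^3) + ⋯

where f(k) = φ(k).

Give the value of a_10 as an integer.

[q^10] φ(10)=4,φ(5)=4,φ(2)=1,φ(1)=1 ⇒ 10

a_10 = 10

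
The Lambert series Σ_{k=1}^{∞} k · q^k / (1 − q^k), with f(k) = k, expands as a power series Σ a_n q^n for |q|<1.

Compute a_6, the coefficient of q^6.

q^6  k|6↦f(k): 6:6 3:3 2:2 1:1  a_6=12

a_6 = 12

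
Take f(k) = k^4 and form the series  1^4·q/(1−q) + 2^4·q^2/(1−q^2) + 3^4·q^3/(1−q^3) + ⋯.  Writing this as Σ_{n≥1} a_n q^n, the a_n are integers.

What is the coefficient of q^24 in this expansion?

a_24 = 358258

n=24: 1·24 2·12 3·8 4·6 6·4 8·3 12·2 24·1  f→[1+16+81+256+1296+4096+20736+331776]=358258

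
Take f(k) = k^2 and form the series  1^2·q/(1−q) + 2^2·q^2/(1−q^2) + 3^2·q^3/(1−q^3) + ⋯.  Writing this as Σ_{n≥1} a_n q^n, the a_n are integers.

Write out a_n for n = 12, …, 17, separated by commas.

q^12  k|12↦f(k): 12:144 6:36 4:16 3:9 2:4 1:1  a_12=210
[q^13] f(1)=1,f(13)=169 ⇒ 170
n=14: 14·1 7·2 2·7 1·14  f→[196+49+4+1]=250
[q^15] f(1)=1,f(3)=9,f(5)=25,f(15)=225 ⇒ 260
n=16: 1·16 2·8 4·4 8·2 16·1  f→[1+4+16+64+256]=341
d|17:{1,17}  Σf=1+289=290

210, 170, 250, 260, 341, 290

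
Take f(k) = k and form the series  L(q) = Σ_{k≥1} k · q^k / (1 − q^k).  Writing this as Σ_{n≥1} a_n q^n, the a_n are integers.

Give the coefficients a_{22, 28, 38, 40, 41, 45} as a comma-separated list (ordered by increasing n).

36, 56, 60, 90, 42, 78

d|22:{22,11,2,1}  Σf=22+11+2+1=36
[q^28] f(1)=1,f(2)=2,f(4)=4,f(7)=7,f(14)=14,f(28)=28 ⇒ 56
d|38:{38,19,2,1}  Σf=38+19+2+1=60
d|40:{40,20,10,8,5,4,2,1}  Σf=40+20+10+8+5+4+2+1=90
n=41: 41·1 1·41  f→[41+1]=42
q^45  k|45↦f(k): 1:1 3:3 5:5 9:9 15:15 45:45  a_45=78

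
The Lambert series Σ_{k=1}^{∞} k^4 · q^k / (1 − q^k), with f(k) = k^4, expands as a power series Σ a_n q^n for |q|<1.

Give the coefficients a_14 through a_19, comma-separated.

40834, 51332, 69905, 83522, 112931, 130322

d|14:{1,2,7,14}  Σf=1+16+2401+38416=40834
n=15: 1·15 3·5 5·3 15·1  f→[1+81+625+50625]=51332
n=16: 1·16 2·8 4·4 8·2 16·1  f→[1+16+256+4096+65536]=69905
[q^17] f(1)=1,f(17)=83521 ⇒ 83522
n=18: 18·1 9·2 6·3 3·6 2·9 1·18  f→[104976+6561+1296+81+16+1]=112931
d|19:{1,19}  Σf=1+130321=130322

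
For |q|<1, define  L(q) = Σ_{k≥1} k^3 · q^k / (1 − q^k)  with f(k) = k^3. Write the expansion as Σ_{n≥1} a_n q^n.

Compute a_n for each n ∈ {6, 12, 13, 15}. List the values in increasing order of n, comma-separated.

252, 2044, 2198, 3528

[q^6] f(6)=216,f(3)=27,f(2)=8,f(1)=1 ⇒ 252
n=12: 1·12 2·6 3·4 4·3 6·2 12·1  f→[1+8+27+64+216+1728]=2044
q^13  k|13↦f(k): 1:1 13:2197  a_13=2198
[q^15] f(15)=3375,f(5)=125,f(3)=27,f(1)=1 ⇒ 3528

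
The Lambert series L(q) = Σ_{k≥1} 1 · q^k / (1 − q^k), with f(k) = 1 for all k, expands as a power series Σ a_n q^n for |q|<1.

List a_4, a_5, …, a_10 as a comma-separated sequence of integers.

3, 2, 4, 2, 4, 3, 4

q^4  k|4↦f(k): 4:1 2:1 1:1  a_4=3
n=5: 1·5 5·1  f→[1+1]=2
q^6  k|6↦f(k): 1:1 2:1 3:1 6:1  a_6=4
d|7:{1,7}  Σf=1+1=2
[q^8] f(8)=1,f(4)=1,f(2)=1,f(1)=1 ⇒ 4
d|9:{9,3,1}  Σf=1+1+1=3
d|10:{10,5,2,1}  Σf=1+1+1+1=4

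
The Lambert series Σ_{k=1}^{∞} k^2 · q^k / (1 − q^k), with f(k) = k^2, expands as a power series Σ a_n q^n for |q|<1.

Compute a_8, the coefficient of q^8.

a_8 = 85

q^8  k|8↦f(k): 8:64 4:16 2:4 1:1  a_8=85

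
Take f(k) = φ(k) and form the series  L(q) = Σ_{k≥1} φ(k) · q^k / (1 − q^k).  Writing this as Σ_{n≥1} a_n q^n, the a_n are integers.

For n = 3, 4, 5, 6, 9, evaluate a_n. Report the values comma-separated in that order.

[q^3] φ(3)=2,φ(1)=1 ⇒ 3
q^4  k|4↦φ(k): 1:1 2:1 4:2  a_4=4
n=5: 1·5 5·1  φ→[1+4]=5
[q^6] φ(6)=2,φ(3)=2,φ(2)=1,φ(1)=1 ⇒ 6
n=9: 9·1 3·3 1·9  φ→[6+2+1]=9

3, 4, 5, 6, 9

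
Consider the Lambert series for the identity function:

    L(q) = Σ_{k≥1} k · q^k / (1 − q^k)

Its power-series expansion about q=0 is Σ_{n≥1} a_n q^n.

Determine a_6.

q^6  k|6↦f(k): 6:6 3:3 2:2 1:1  a_6=12

a_6 = 12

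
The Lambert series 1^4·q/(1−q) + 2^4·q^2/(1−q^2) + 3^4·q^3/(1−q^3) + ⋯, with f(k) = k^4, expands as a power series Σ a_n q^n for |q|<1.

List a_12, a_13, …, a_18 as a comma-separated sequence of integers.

[q^12] f(12)=20736,f(6)=1296,f(4)=256,f(3)=81,f(2)=16,f(1)=1 ⇒ 22386
q^13  k|13↦f(k): 13:28561 1:1  a_13=28562
d|14:{1,2,7,14}  Σf=1+16+2401+38416=40834
n=15: 1·15 3·5 5·3 15·1  f→[1+81+625+50625]=51332
q^16  k|16↦f(k): 16:65536 8:4096 4:256 2:16 1:1  a_16=69905
d|17:{17,1}  Σf=83521+1=83522
q^18  k|18↦f(k): 1:1 2:16 3:81 6:1296 9:6561 18:104976  a_18=112931

22386, 28562, 40834, 51332, 69905, 83522, 112931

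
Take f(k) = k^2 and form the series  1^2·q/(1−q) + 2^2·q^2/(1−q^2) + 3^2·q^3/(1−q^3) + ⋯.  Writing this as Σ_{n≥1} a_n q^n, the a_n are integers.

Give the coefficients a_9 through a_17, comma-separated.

91, 130, 122, 210, 170, 250, 260, 341, 290

n=9: 9·1 3·3 1·9  f→[81+9+1]=91
d|10:{1,2,5,10}  Σf=1+4+25+100=130
[q^11] f(11)=121,f(1)=1 ⇒ 122
[q^12] f(1)=1,f(2)=4,f(3)=9,f(4)=16,f(6)=36,f(12)=144 ⇒ 210
[q^13] f(13)=169,f(1)=1 ⇒ 170
[q^14] f(14)=196,f(7)=49,f(2)=4,f(1)=1 ⇒ 250
[q^15] f(1)=1,f(3)=9,f(5)=25,f(15)=225 ⇒ 260
n=16: 1·16 2·8 4·4 8·2 16·1  f→[1+4+16+64+256]=341
d|17:{17,1}  Σf=289+1=290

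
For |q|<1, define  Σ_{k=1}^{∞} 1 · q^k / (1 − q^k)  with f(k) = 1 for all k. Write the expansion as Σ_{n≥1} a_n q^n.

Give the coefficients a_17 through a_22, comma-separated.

d|17:{1,17}  Σf=1+1=2
q^18  k|18↦f(k): 1:1 2:1 3:1 6:1 9:1 18:1  a_18=6
d|19:{19,1}  Σf=1+1=2
d|20:{1,2,4,5,10,20}  Σf=1+1+1+1+1+1=6
d|21:{21,7,3,1}  Σf=1+1+1+1=4
[q^22] f(1)=1,f(2)=1,f(11)=1,f(22)=1 ⇒ 4

2, 6, 2, 6, 4, 4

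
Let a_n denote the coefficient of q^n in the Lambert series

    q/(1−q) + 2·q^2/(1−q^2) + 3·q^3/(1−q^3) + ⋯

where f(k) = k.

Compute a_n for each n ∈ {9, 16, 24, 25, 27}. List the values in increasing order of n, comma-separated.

13, 31, 60, 31, 40

[q^9] f(9)=9,f(3)=3,f(1)=1 ⇒ 13
q^16  k|16↦f(k): 16:16 8:8 4:4 2:2 1:1  a_16=31
[q^24] f(1)=1,f(2)=2,f(3)=3,f(4)=4,f(6)=6,f(8)=8,f(12)=12,f(24)=24 ⇒ 60
q^25  k|25↦f(k): 25:25 5:5 1:1  a_25=31
d|27:{27,9,3,1}  Σf=27+9+3+1=40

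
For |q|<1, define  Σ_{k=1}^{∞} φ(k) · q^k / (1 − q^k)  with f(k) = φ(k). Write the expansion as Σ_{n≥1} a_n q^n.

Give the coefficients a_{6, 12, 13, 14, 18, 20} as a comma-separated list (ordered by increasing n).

[q^6] φ(1)=1,φ(2)=1,φ(3)=2,φ(6)=2 ⇒ 6
[q^12] φ(12)=4,φ(6)=2,φ(4)=2,φ(3)=2,φ(2)=1,φ(1)=1 ⇒ 12
n=13: 1·13 13·1  φ→[1+12]=13
q^14  k|14↦φ(k): 14:6 7:6 2:1 1:1  a_14=14
n=18: 1·18 2·9 3·6 6·3 9·2 18·1  φ→[1+1+2+2+6+6]=18
[q^20] φ(1)=1,φ(2)=1,φ(4)=2,φ(5)=4,φ(10)=4,φ(20)=8 ⇒ 20

6, 12, 13, 14, 18, 20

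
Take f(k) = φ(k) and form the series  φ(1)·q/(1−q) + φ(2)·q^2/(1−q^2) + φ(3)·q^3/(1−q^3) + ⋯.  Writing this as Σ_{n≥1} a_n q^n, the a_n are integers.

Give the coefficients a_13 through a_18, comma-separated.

q^13  k|13↦φ(k): 13:12 1:1  a_13=13
q^14  k|14↦φ(k): 1:1 2:1 7:6 14:6  a_14=14
q^15  k|15↦φ(k): 15:8 5:4 3:2 1:1  a_15=15
q^16  k|16↦φ(k): 1:1 2:1 4:2 8:4 16:8  a_16=16
[q^17] φ(17)=16,φ(1)=1 ⇒ 17
n=18: 18·1 9·2 6·3 3·6 2·9 1·18  φ→[6+6+2+2+1+1]=18

13, 14, 15, 16, 17, 18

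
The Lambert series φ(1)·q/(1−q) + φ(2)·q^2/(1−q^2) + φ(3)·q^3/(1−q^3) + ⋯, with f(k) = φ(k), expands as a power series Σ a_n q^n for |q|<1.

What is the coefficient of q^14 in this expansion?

q^14  k|14↦φ(k): 14:6 7:6 2:1 1:1  a_14=14

a_14 = 14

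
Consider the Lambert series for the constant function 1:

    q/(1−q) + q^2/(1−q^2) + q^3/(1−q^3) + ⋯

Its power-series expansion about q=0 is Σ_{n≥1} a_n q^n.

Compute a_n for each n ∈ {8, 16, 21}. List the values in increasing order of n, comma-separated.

q^8  k|8↦f(k): 8:1 4:1 2:1 1:1  a_8=4
d|16:{16,8,4,2,1}  Σf=1+1+1+1+1=5
d|21:{21,7,3,1}  Σf=1+1+1+1=4

4, 5, 4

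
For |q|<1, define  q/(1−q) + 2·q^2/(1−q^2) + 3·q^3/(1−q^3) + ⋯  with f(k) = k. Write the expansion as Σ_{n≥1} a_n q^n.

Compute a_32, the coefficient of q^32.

a_32 = 63

n=32: 32·1 16·2 8·4 4·8 2·16 1·32  f→[32+16+8+4+2+1]=63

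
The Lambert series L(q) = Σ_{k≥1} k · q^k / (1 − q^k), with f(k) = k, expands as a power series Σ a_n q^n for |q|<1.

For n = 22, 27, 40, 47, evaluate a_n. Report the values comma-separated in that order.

36, 40, 90, 48

[q^22] f(22)=22,f(11)=11,f(2)=2,f(1)=1 ⇒ 36
q^27  k|27↦f(k): 27:27 9:9 3:3 1:1  a_27=40
[q^40] f(1)=1,f(2)=2,f(4)=4,f(5)=5,f(8)=8,f(10)=10,f(20)=20,f(40)=40 ⇒ 90
[q^47] f(1)=1,f(47)=47 ⇒ 48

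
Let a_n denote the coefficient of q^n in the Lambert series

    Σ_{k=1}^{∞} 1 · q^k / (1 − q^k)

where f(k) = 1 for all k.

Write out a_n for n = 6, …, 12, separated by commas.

4, 2, 4, 3, 4, 2, 6

d|6:{1,2,3,6}  Σf=1+1+1+1=4
n=7: 7·1 1·7  f→[1+1]=2
[q^8] f(1)=1,f(2)=1,f(4)=1,f(8)=1 ⇒ 4
n=9: 1·9 3·3 9·1  f→[1+1+1]=3
d|10:{1,2,5,10}  Σf=1+1+1+1=4
[q^11] f(11)=1,f(1)=1 ⇒ 2
d|12:{1,2,3,4,6,12}  Σf=1+1+1+1+1+1=6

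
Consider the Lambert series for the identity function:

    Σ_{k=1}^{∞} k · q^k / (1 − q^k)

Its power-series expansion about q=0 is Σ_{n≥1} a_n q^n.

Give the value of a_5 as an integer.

a_5 = 6

[q^5] f(5)=5,f(1)=1 ⇒ 6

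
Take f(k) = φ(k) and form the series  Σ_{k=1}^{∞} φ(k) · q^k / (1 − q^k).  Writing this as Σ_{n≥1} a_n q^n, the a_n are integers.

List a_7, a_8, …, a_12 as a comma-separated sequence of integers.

[q^7] φ(1)=1,φ(7)=6 ⇒ 7
d|8:{1,2,4,8}  Σφ=1+1+2+4=8
[q^9] φ(1)=1,φ(3)=2,φ(9)=6 ⇒ 9
d|10:{1,2,5,10}  Σφ=1+1+4+4=10
n=11: 1·11 11·1  φ→[1+10]=11
n=12: 1·12 2·6 3·4 4·3 6·2 12·1  φ→[1+1+2+2+2+4]=12

7, 8, 9, 10, 11, 12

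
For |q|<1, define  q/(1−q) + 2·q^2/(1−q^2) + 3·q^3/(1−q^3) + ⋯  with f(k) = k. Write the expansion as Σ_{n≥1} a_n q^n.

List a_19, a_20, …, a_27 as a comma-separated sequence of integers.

n=19: 1·19 19·1  f→[1+19]=20
n=20: 20·1 10·2 5·4 4·5 2·10 1·20  f→[20+10+5+4+2+1]=42
d|21:{1,3,7,21}  Σf=1+3+7+21=32
n=22: 22·1 11·2 2·11 1·22  f→[22+11+2+1]=36
[q^23] f(1)=1,f(23)=23 ⇒ 24
d|24:{24,12,8,6,4,3,2,1}  Σf=24+12+8+6+4+3+2+1=60
d|25:{25,5,1}  Σf=25+5+1=31
d|26:{1,2,13,26}  Σf=1+2+13+26=42
q^27  k|27↦f(k): 1:1 3:3 9:9 27:27  a_27=40

20, 42, 32, 36, 24, 60, 31, 42, 40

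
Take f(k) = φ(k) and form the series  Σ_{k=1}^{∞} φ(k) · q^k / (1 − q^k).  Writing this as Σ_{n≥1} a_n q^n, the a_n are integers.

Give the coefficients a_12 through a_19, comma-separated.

[q^12] φ(12)=4,φ(6)=2,φ(4)=2,φ(3)=2,φ(2)=1,φ(1)=1 ⇒ 12
n=13: 13·1 1·13  φ→[12+1]=13
[q^14] φ(14)=6,φ(7)=6,φ(2)=1,φ(1)=1 ⇒ 14
n=15: 1·15 3·5 5·3 15·1  φ→[1+2+4+8]=15
[q^16] φ(16)=8,φ(8)=4,φ(4)=2,φ(2)=1,φ(1)=1 ⇒ 16
[q^17] φ(1)=1,φ(17)=16 ⇒ 17
[q^18] φ(1)=1,φ(2)=1,φ(3)=2,φ(6)=2,φ(9)=6,φ(18)=6 ⇒ 18
n=19: 19·1 1·19  φ→[18+1]=19

12, 13, 14, 15, 16, 17, 18, 19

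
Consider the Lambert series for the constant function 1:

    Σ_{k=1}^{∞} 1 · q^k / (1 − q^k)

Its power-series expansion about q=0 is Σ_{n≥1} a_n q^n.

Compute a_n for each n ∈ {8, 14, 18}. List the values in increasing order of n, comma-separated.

4, 4, 6

d|8:{1,2,4,8}  Σf=1+1+1+1=4
d|14:{14,7,2,1}  Σf=1+1+1+1=4
n=18: 1·18 2·9 3·6 6·3 9·2 18·1  f→[1+1+1+1+1+1]=6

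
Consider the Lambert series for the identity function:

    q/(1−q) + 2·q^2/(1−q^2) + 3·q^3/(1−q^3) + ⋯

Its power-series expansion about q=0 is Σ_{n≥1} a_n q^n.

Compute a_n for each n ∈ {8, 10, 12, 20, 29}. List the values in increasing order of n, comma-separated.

15, 18, 28, 42, 30

q^8  k|8↦f(k): 8:8 4:4 2:2 1:1  a_8=15
q^10  k|10↦f(k): 1:1 2:2 5:5 10:10  a_10=18
[q^12] f(12)=12,f(6)=6,f(4)=4,f(3)=3,f(2)=2,f(1)=1 ⇒ 28
n=20: 20·1 10·2 5·4 4·5 2·10 1·20  f→[20+10+5+4+2+1]=42
d|29:{1,29}  Σf=1+29=30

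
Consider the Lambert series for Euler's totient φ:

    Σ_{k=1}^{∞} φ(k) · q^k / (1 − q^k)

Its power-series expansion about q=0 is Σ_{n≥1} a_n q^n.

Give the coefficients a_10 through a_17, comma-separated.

[q^10] φ(10)=4,φ(5)=4,φ(2)=1,φ(1)=1 ⇒ 10
n=11: 11·1 1·11  φ→[10+1]=11
n=12: 1·12 2·6 3·4 4·3 6·2 12·1  φ→[1+1+2+2+2+4]=12
q^13  k|13↦φ(k): 1:1 13:12  a_13=13
[q^14] φ(1)=1,φ(2)=1,φ(7)=6,φ(14)=6 ⇒ 14
d|15:{1,3,5,15}  Σφ=1+2+4+8=15
n=16: 16·1 8·2 4·4 2·8 1·16  φ→[8+4+2+1+1]=16
[q^17] φ(1)=1,φ(17)=16 ⇒ 17

10, 11, 12, 13, 14, 15, 16, 17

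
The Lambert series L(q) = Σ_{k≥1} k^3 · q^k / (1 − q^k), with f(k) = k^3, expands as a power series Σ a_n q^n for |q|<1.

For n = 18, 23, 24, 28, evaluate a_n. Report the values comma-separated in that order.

6813, 12168, 16380, 25112

[q^18] f(18)=5832,f(9)=729,f(6)=216,f(3)=27,f(2)=8,f(1)=1 ⇒ 6813
[q^23] f(1)=1,f(23)=12167 ⇒ 12168
n=24: 24·1 12·2 8·3 6·4 4·6 3·8 2·12 1·24  f→[13824+1728+512+216+64+27+8+1]=16380
[q^28] f(1)=1,f(2)=8,f(4)=64,f(7)=343,f(14)=2744,f(28)=21952 ⇒ 25112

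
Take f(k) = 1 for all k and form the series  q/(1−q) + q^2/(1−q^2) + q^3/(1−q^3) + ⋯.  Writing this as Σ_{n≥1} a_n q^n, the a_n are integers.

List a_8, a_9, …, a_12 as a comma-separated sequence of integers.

4, 3, 4, 2, 6

[q^8] f(1)=1,f(2)=1,f(4)=1,f(8)=1 ⇒ 4
n=9: 9·1 3·3 1·9  f→[1+1+1]=3
[q^10] f(10)=1,f(5)=1,f(2)=1,f(1)=1 ⇒ 4
[q^11] f(11)=1,f(1)=1 ⇒ 2
d|12:{12,6,4,3,2,1}  Σf=1+1+1+1+1+1=6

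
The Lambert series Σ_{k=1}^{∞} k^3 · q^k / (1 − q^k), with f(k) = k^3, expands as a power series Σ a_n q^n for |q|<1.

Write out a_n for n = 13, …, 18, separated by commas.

2198, 3096, 3528, 4681, 4914, 6813

q^13  k|13↦f(k): 1:1 13:2197  a_13=2198
n=14: 1·14 2·7 7·2 14·1  f→[1+8+343+2744]=3096
[q^15] f(15)=3375,f(5)=125,f(3)=27,f(1)=1 ⇒ 3528
d|16:{16,8,4,2,1}  Σf=4096+512+64+8+1=4681
q^17  k|17↦f(k): 17:4913 1:1  a_17=4914
[q^18] f(18)=5832,f(9)=729,f(6)=216,f(3)=27,f(2)=8,f(1)=1 ⇒ 6813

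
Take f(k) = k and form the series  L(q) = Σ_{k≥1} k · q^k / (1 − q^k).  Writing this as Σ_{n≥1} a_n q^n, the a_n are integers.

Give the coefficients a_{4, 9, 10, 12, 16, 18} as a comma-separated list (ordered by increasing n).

7, 13, 18, 28, 31, 39

d|4:{1,2,4}  Σf=1+2+4=7
n=9: 1·9 3·3 9·1  f→[1+3+9]=13
d|10:{1,2,5,10}  Σf=1+2+5+10=18
d|12:{12,6,4,3,2,1}  Σf=12+6+4+3+2+1=28
[q^16] f(1)=1,f(2)=2,f(4)=4,f(8)=8,f(16)=16 ⇒ 31
[q^18] f(1)=1,f(2)=2,f(3)=3,f(6)=6,f(9)=9,f(18)=18 ⇒ 39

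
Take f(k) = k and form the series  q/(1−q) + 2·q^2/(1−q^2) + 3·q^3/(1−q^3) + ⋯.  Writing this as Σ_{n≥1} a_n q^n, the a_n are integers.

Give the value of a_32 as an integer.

n=32: 32·1 16·2 8·4 4·8 2·16 1·32  f→[32+16+8+4+2+1]=63

a_32 = 63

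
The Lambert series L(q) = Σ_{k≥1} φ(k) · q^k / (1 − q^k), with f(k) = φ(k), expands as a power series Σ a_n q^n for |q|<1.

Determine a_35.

d|35:{35,7,5,1}  Σφ=24+6+4+1=35

a_35 = 35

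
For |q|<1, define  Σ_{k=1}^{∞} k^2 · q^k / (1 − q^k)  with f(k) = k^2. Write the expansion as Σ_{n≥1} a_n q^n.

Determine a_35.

a_35 = 1300

n=35: 35·1 7·5 5·7 1·35  f→[1225+49+25+1]=1300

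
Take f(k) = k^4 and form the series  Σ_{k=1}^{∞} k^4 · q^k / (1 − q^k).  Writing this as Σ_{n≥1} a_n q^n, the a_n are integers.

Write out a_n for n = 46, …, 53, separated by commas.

q^46  k|46↦f(k): 46:4477456 23:279841 2:16 1:1  a_46=4757314
q^47  k|47↦f(k): 47:4879681 1:1  a_47=4879682
d|48:{48,24,16,12,8,6,4,3,2,1}  Σf=5308416+331776+65536+20736+4096+1296+256+81+16+1=5732210
n=49: 49·1 7·7 1·49  f→[5764801+2401+1]=5767203
q^50  k|50↦f(k): 50:6250000 25:390625 10:10000 5:625 2:16 1:1  a_50=6651267
n=51: 1·51 3·17 17·3 51·1  f→[1+81+83521+6765201]=6848804
n=52: 1·52 2·26 4·13 13·4 26·2 52·1  f→[1+16+256+28561+456976+7311616]=7797426
d|53:{1,53}  Σf=1+7890481=7890482

4757314, 4879682, 5732210, 5767203, 6651267, 6848804, 7797426, 7890482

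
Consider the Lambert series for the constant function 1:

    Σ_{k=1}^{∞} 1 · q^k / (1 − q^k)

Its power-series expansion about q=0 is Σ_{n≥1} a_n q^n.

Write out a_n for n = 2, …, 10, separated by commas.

d|2:{2,1}  Σf=1+1=2
[q^3] f(3)=1,f(1)=1 ⇒ 2
q^4  k|4↦f(k): 1:1 2:1 4:1  a_4=3
d|5:{1,5}  Σf=1+1=2
d|6:{1,2,3,6}  Σf=1+1+1+1=4
n=7: 1·7 7·1  f→[1+1]=2
q^8  k|8↦f(k): 8:1 4:1 2:1 1:1  a_8=4
q^9  k|9↦f(k): 1:1 3:1 9:1  a_9=3
n=10: 10·1 5·2 2·5 1·10  f→[1+1+1+1]=4

2, 2, 3, 2, 4, 2, 4, 3, 4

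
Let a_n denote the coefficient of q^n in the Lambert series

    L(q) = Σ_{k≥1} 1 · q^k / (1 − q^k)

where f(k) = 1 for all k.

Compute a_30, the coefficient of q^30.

a_30 = 8

[q^30] f(30)=1,f(15)=1,f(10)=1,f(6)=1,f(5)=1,f(3)=1,f(2)=1,f(1)=1 ⇒ 8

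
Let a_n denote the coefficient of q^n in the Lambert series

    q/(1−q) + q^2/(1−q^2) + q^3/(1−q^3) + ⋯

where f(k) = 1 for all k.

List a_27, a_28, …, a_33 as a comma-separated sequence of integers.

4, 6, 2, 8, 2, 6, 4

q^27  k|27↦f(k): 1:1 3:1 9:1 27:1  a_27=4
d|28:{28,14,7,4,2,1}  Σf=1+1+1+1+1+1=6
[q^29] f(29)=1,f(1)=1 ⇒ 2
d|30:{30,15,10,6,5,3,2,1}  Σf=1+1+1+1+1+1+1+1=8
d|31:{31,1}  Σf=1+1=2
d|32:{1,2,4,8,16,32}  Σf=1+1+1+1+1+1=6
q^33  k|33↦f(k): 33:1 11:1 3:1 1:1  a_33=4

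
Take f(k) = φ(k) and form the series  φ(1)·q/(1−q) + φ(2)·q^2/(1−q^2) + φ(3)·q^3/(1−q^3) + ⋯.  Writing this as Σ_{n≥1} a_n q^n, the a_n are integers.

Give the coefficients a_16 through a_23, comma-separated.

d|16:{16,8,4,2,1}  Σφ=8+4+2+1+1=16
[q^17] φ(1)=1,φ(17)=16 ⇒ 17
n=18: 18·1 9·2 6·3 3·6 2·9 1·18  φ→[6+6+2+2+1+1]=18
q^19  k|19↦φ(k): 19:18 1:1  a_19=19
q^20  k|20↦φ(k): 20:8 10:4 5:4 4:2 2:1 1:1  a_20=20
q^21  k|21↦φ(k): 21:12 7:6 3:2 1:1  a_21=21
q^22  k|22↦φ(k): 1:1 2:1 11:10 22:10  a_22=22
d|23:{23,1}  Σφ=22+1=23

16, 17, 18, 19, 20, 21, 22, 23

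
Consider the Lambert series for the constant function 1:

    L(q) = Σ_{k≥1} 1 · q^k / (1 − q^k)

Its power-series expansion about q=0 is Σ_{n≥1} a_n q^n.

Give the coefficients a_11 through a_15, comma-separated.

d|11:{11,1}  Σf=1+1=2
[q^12] f(12)=1,f(6)=1,f(4)=1,f(3)=1,f(2)=1,f(1)=1 ⇒ 6
d|13:{1,13}  Σf=1+1=2
n=14: 1·14 2·7 7·2 14·1  f→[1+1+1+1]=4
d|15:{15,5,3,1}  Σf=1+1+1+1=4

2, 6, 2, 4, 4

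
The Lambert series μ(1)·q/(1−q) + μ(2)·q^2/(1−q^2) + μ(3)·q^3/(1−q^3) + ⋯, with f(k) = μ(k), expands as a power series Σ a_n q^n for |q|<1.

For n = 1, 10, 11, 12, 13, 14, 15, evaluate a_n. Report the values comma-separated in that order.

n=1: 1·1  μ→[1]=1
d|10:{10,5,2,1}  Σμ=1+(-1)+(-1)+1=0
q^11  k|11↦μ(k): 1:1 11:-1  a_11=0
[q^12] μ(12)=0,μ(6)=1,μ(4)=0,μ(3)=-1,μ(2)=-1,μ(1)=1 ⇒ 0
d|13:{13,1}  Σμ=(-1)+1=0
q^14  k|14↦μ(k): 1:1 2:-1 7:-1 14:1  a_14=0
q^15  k|15↦μ(k): 15:1 5:-1 3:-1 1:1  a_15=0

1, 0, 0, 0, 0, 0, 0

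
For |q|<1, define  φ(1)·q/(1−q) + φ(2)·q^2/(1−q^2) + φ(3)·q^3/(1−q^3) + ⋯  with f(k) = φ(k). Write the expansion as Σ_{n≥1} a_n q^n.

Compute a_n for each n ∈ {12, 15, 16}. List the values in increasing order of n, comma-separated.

[q^12] φ(1)=1,φ(2)=1,φ(3)=2,φ(4)=2,φ(6)=2,φ(12)=4 ⇒ 12
n=15: 1·15 3·5 5·3 15·1  φ→[1+2+4+8]=15
n=16: 16·1 8·2 4·4 2·8 1·16  φ→[8+4+2+1+1]=16

12, 15, 16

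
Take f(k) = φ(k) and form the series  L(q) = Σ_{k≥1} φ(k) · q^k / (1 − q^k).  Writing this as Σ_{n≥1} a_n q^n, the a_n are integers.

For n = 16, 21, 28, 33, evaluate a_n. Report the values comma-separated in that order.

n=16: 16·1 8·2 4·4 2·8 1·16  φ→[8+4+2+1+1]=16
d|21:{1,3,7,21}  Σφ=1+2+6+12=21
d|28:{28,14,7,4,2,1}  Σφ=12+6+6+2+1+1=28
[q^33] φ(33)=20,φ(11)=10,φ(3)=2,φ(1)=1 ⇒ 33

16, 21, 28, 33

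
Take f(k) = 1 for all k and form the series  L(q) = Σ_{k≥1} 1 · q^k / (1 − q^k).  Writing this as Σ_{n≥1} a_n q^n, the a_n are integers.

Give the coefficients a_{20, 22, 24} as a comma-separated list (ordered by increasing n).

6, 4, 8

n=20: 20·1 10·2 5·4 4·5 2·10 1·20  f→[1+1+1+1+1+1]=6
[q^22] f(1)=1,f(2)=1,f(11)=1,f(22)=1 ⇒ 4
q^24  k|24↦f(k): 1:1 2:1 3:1 4:1 6:1 8:1 12:1 24:1  a_24=8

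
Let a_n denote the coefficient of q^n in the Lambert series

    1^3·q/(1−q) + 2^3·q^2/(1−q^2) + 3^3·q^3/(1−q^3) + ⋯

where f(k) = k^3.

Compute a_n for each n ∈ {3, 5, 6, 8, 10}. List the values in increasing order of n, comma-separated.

28, 126, 252, 585, 1134

[q^3] f(1)=1,f(3)=27 ⇒ 28
n=5: 5·1 1·5  f→[125+1]=126
n=6: 1·6 2·3 3·2 6·1  f→[1+8+27+216]=252
q^8  k|8↦f(k): 1:1 2:8 4:64 8:512  a_8=585
[q^10] f(1)=1,f(2)=8,f(5)=125,f(10)=1000 ⇒ 1134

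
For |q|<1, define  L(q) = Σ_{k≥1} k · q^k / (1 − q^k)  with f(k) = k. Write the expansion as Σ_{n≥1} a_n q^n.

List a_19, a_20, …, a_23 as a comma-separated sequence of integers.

d|19:{19,1}  Σf=19+1=20
n=20: 20·1 10·2 5·4 4·5 2·10 1·20  f→[20+10+5+4+2+1]=42
n=21: 1·21 3·7 7·3 21·1  f→[1+3+7+21]=32
d|22:{1,2,11,22}  Σf=1+2+11+22=36
[q^23] f(1)=1,f(23)=23 ⇒ 24

20, 42, 32, 36, 24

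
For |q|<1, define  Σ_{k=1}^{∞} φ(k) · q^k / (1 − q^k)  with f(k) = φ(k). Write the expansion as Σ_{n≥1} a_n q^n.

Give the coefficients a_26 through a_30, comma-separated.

q^26  k|26↦φ(k): 1:1 2:1 13:12 26:12  a_26=26
[q^27] φ(1)=1,φ(3)=2,φ(9)=6,φ(27)=18 ⇒ 27
d|28:{1,2,4,7,14,28}  Σφ=1+1+2+6+6+12=28
q^29  k|29↦φ(k): 1:1 29:28  a_29=29
q^30  k|30↦φ(k): 30:8 15:8 10:4 6:2 5:4 3:2 2:1 1:1  a_30=30

26, 27, 28, 29, 30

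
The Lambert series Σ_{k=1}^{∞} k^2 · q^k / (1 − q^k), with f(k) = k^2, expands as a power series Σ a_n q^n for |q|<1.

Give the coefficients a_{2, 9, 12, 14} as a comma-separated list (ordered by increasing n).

5, 91, 210, 250

q^2  k|2↦f(k): 2:4 1:1  a_2=5
n=9: 1·9 3·3 9·1  f→[1+9+81]=91
q^12  k|12↦f(k): 12:144 6:36 4:16 3:9 2:4 1:1  a_12=210
q^14  k|14↦f(k): 14:196 7:49 2:4 1:1  a_14=250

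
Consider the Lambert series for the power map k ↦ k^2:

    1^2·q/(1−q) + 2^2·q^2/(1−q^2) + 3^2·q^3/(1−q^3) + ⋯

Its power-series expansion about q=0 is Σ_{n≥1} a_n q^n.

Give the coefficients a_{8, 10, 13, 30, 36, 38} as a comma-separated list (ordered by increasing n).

85, 130, 170, 1300, 1911, 1810

[q^8] f(8)=64,f(4)=16,f(2)=4,f(1)=1 ⇒ 85
d|10:{10,5,2,1}  Σf=100+25+4+1=130
d|13:{1,13}  Σf=1+169=170
d|30:{1,2,3,5,6,10,15,30}  Σf=1+4+9+25+36+100+225+900=1300
d|36:{1,2,3,4,6,9,12,18,36}  Σf=1+4+9+16+36+81+144+324+1296=1911
d|38:{1,2,19,38}  Σf=1+4+361+1444=1810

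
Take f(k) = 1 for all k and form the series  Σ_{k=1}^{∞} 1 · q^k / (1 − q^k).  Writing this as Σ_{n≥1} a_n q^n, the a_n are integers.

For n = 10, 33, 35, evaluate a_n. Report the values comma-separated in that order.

[q^10] f(10)=1,f(5)=1,f(2)=1,f(1)=1 ⇒ 4
[q^33] f(1)=1,f(3)=1,f(11)=1,f(33)=1 ⇒ 4
q^35  k|35↦f(k): 1:1 5:1 7:1 35:1  a_35=4

4, 4, 4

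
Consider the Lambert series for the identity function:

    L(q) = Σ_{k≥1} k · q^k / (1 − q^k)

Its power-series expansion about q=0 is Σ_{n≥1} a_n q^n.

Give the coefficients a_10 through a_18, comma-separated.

[q^10] f(1)=1,f(2)=2,f(5)=5,f(10)=10 ⇒ 18
[q^11] f(1)=1,f(11)=11 ⇒ 12
n=12: 1·12 2·6 3·4 4·3 6·2 12·1  f→[1+2+3+4+6+12]=28
[q^13] f(13)=13,f(1)=1 ⇒ 14
d|14:{1,2,7,14}  Σf=1+2+7+14=24
n=15: 15·1 5·3 3·5 1·15  f→[15+5+3+1]=24
[q^16] f(16)=16,f(8)=8,f(4)=4,f(2)=2,f(1)=1 ⇒ 31
d|17:{1,17}  Σf=1+17=18
n=18: 1·18 2·9 3·6 6·3 9·2 18·1  f→[1+2+3+6+9+18]=39

18, 12, 28, 14, 24, 24, 31, 18, 39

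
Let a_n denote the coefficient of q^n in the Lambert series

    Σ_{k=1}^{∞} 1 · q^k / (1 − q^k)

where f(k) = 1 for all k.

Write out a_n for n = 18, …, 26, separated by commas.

q^18  k|18↦f(k): 18:1 9:1 6:1 3:1 2:1 1:1  a_18=6
q^19  k|19↦f(k): 19:1 1:1  a_19=2
n=20: 1·20 2·10 4·5 5·4 10·2 20·1  f→[1+1+1+1+1+1]=6
n=21: 1·21 3·7 7·3 21·1  f→[1+1+1+1]=4
d|22:{22,11,2,1}  Σf=1+1+1+1=4
q^23  k|23↦f(k): 23:1 1:1  a_23=2
q^24  k|24↦f(k): 24:1 12:1 8:1 6:1 4:1 3:1 2:1 1:1  a_24=8
d|25:{25,5,1}  Σf=1+1+1=3
d|26:{26,13,2,1}  Σf=1+1+1+1=4

6, 2, 6, 4, 4, 2, 8, 3, 4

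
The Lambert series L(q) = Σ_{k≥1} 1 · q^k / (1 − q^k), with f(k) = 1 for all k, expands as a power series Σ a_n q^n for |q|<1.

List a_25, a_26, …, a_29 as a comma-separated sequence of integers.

[q^25] f(25)=1,f(5)=1,f(1)=1 ⇒ 3
q^26  k|26↦f(k): 26:1 13:1 2:1 1:1  a_26=4
n=27: 1·27 3·9 9·3 27·1  f→[1+1+1+1]=4
[q^28] f(28)=1,f(14)=1,f(7)=1,f(4)=1,f(2)=1,f(1)=1 ⇒ 6
d|29:{1,29}  Σf=1+1=2

3, 4, 4, 6, 2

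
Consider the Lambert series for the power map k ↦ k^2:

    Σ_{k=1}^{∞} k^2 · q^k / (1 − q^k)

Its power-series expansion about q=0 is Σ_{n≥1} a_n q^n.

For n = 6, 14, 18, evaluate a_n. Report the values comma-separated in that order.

d|6:{1,2,3,6}  Σf=1+4+9+36=50
q^14  k|14↦f(k): 14:196 7:49 2:4 1:1  a_14=250
q^18  k|18↦f(k): 1:1 2:4 3:9 6:36 9:81 18:324  a_18=455

50, 250, 455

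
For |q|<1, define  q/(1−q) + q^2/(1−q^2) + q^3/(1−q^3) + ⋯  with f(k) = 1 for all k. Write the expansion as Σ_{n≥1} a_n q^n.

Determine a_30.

q^30  k|30↦f(k): 30:1 15:1 10:1 6:1 5:1 3:1 2:1 1:1  a_30=8

a_30 = 8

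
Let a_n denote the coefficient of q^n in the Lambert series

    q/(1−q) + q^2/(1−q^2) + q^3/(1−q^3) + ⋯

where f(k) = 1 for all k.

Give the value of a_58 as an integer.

a_58 = 4

d|58:{58,29,2,1}  Σf=1+1+1+1=4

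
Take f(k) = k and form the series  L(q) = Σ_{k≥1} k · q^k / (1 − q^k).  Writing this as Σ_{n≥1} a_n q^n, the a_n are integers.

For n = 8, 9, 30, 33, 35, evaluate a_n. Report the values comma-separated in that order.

15, 13, 72, 48, 48

[q^8] f(8)=8,f(4)=4,f(2)=2,f(1)=1 ⇒ 15
n=9: 1·9 3·3 9·1  f→[1+3+9]=13
n=30: 30·1 15·2 10·3 6·5 5·6 3·10 2·15 1·30  f→[30+15+10+6+5+3+2+1]=72
q^33  k|33↦f(k): 33:33 11:11 3:3 1:1  a_33=48
[q^35] f(1)=1,f(5)=5,f(7)=7,f(35)=35 ⇒ 48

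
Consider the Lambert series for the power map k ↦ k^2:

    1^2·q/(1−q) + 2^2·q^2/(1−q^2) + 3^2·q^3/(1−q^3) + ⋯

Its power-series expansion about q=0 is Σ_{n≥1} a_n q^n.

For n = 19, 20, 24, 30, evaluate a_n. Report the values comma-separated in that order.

362, 546, 850, 1300

q^19  k|19↦f(k): 19:361 1:1  a_19=362
d|20:{20,10,5,4,2,1}  Σf=400+100+25+16+4+1=546
[q^24] f(24)=576,f(12)=144,f(8)=64,f(6)=36,f(4)=16,f(3)=9,f(2)=4,f(1)=1 ⇒ 850
n=30: 30·1 15·2 10·3 6·5 5·6 3·10 2·15 1·30  f→[900+225+100+36+25+9+4+1]=1300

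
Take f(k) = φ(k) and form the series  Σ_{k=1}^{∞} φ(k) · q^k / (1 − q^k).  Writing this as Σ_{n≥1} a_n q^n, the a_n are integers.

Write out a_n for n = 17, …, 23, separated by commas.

d|17:{17,1}  Σφ=16+1=17
q^18  k|18↦φ(k): 18:6 9:6 6:2 3:2 2:1 1:1  a_18=18
q^19  k|19↦φ(k): 1:1 19:18  a_19=19
d|20:{1,2,4,5,10,20}  Σφ=1+1+2+4+4+8=20
d|21:{1,3,7,21}  Σφ=1+2+6+12=21
d|22:{1,2,11,22}  Σφ=1+1+10+10=22
q^23  k|23↦φ(k): 1:1 23:22  a_23=23

17, 18, 19, 20, 21, 22, 23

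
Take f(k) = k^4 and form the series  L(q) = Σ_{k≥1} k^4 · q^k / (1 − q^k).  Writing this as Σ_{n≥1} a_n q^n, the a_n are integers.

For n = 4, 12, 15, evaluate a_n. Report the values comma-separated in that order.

[q^4] f(4)=256,f(2)=16,f(1)=1 ⇒ 273
q^12  k|12↦f(k): 12:20736 6:1296 4:256 3:81 2:16 1:1  a_12=22386
[q^15] f(1)=1,f(3)=81,f(5)=625,f(15)=50625 ⇒ 51332

273, 22386, 51332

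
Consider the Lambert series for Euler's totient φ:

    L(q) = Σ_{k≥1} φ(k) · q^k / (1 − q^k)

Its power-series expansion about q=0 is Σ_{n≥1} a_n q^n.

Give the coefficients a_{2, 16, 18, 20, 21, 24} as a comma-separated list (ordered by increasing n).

d|2:{1,2}  Σφ=1+1=2
[q^16] φ(16)=8,φ(8)=4,φ(4)=2,φ(2)=1,φ(1)=1 ⇒ 16
n=18: 1·18 2·9 3·6 6·3 9·2 18·1  φ→[1+1+2+2+6+6]=18
n=20: 1·20 2·10 4·5 5·4 10·2 20·1  φ→[1+1+2+4+4+8]=20
[q^21] φ(21)=12,φ(7)=6,φ(3)=2,φ(1)=1 ⇒ 21
n=24: 24·1 12·2 8·3 6·4 4·6 3·8 2·12 1·24  φ→[8+4+4+2+2+2+1+1]=24

2, 16, 18, 20, 21, 24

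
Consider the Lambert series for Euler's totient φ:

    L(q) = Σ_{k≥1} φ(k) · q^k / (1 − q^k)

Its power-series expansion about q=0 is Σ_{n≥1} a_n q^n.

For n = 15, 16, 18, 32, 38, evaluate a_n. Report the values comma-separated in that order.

d|15:{1,3,5,15}  Σφ=1+2+4+8=15
q^16  k|16↦φ(k): 16:8 8:4 4:2 2:1 1:1  a_16=16
n=18: 18·1 9·2 6·3 3·6 2·9 1·18  φ→[6+6+2+2+1+1]=18
q^32  k|32↦φ(k): 32:16 16:8 8:4 4:2 2:1 1:1  a_32=32
[q^38] φ(1)=1,φ(2)=1,φ(19)=18,φ(38)=18 ⇒ 38

15, 16, 18, 32, 38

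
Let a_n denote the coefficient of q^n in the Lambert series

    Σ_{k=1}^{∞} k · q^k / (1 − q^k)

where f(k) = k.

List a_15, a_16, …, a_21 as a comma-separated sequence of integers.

[q^15] f(15)=15,f(5)=5,f(3)=3,f(1)=1 ⇒ 24
d|16:{16,8,4,2,1}  Σf=16+8+4+2+1=31
[q^17] f(1)=1,f(17)=17 ⇒ 18
d|18:{1,2,3,6,9,18}  Σf=1+2+3+6+9+18=39
d|19:{1,19}  Σf=1+19=20
d|20:{20,10,5,4,2,1}  Σf=20+10+5+4+2+1=42
q^21  k|21↦f(k): 21:21 7:7 3:3 1:1  a_21=32

24, 31, 18, 39, 20, 42, 32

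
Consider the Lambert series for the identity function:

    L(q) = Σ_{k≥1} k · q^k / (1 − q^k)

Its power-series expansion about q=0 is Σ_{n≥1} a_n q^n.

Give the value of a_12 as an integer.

a_12 = 28

d|12:{1,2,3,4,6,12}  Σf=1+2+3+4+6+12=28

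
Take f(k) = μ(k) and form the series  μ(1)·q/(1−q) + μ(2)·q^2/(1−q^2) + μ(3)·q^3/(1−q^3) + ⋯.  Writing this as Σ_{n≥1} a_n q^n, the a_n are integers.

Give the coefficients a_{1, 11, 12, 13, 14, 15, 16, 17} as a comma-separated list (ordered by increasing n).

d|1:{1}  Σμ=1=1
d|11:{1,11}  Σμ=1+(-1)=0
d|12:{1,2,3,4,6,12}  Σμ=1+(-1)+(-1)+0+1+0=0
n=13: 1·13 13·1  μ→[1+(-1)]=0
d|14:{1,2,7,14}  Σμ=1+(-1)+(-1)+1=0
[q^15] μ(1)=1,μ(3)=-1,μ(5)=-1,μ(15)=1 ⇒ 0
q^16  k|16↦μ(k): 1:1 2:-1 4:0 8:0 16:0  a_16=0
d|17:{17,1}  Σμ=(-1)+1=0

1, 0, 0, 0, 0, 0, 0, 0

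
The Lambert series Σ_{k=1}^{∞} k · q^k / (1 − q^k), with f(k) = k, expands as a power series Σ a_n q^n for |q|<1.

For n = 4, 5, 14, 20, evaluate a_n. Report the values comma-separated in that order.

7, 6, 24, 42

[q^4] f(4)=4,f(2)=2,f(1)=1 ⇒ 7
q^5  k|5↦f(k): 5:5 1:1  a_5=6
n=14: 14·1 7·2 2·7 1·14  f→[14+7+2+1]=24
d|20:{1,2,4,5,10,20}  Σf=1+2+4+5+10+20=42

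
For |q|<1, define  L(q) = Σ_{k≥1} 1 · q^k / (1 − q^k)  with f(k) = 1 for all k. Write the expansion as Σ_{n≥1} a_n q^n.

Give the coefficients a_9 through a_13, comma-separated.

d|9:{9,3,1}  Σf=1+1+1=3
[q^10] f(1)=1,f(2)=1,f(5)=1,f(10)=1 ⇒ 4
d|11:{1,11}  Σf=1+1=2
n=12: 12·1 6·2 4·3 3·4 2·6 1·12  f→[1+1+1+1+1+1]=6
q^13  k|13↦f(k): 13:1 1:1  a_13=2

3, 4, 2, 6, 2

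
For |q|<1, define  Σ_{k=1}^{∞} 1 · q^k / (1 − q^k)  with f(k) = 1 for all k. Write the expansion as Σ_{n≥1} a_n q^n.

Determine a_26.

d|26:{1,2,13,26}  Σf=1+1+1+1=4

a_26 = 4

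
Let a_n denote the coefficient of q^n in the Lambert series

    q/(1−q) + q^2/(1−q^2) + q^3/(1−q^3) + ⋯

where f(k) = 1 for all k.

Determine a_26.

[q^26] f(26)=1,f(13)=1,f(2)=1,f(1)=1 ⇒ 4

a_26 = 4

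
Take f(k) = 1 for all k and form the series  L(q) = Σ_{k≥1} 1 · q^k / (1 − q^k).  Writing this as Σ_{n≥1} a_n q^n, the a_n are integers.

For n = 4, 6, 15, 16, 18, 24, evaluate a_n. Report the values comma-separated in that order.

[q^4] f(4)=1,f(2)=1,f(1)=1 ⇒ 3
n=6: 1·6 2·3 3·2 6·1  f→[1+1+1+1]=4
q^15  k|15↦f(k): 1:1 3:1 5:1 15:1  a_15=4
n=16: 1·16 2·8 4·4 8·2 16·1  f→[1+1+1+1+1]=5
d|18:{18,9,6,3,2,1}  Σf=1+1+1+1+1+1=6
q^24  k|24↦f(k): 24:1 12:1 8:1 6:1 4:1 3:1 2:1 1:1  a_24=8

3, 4, 4, 5, 6, 8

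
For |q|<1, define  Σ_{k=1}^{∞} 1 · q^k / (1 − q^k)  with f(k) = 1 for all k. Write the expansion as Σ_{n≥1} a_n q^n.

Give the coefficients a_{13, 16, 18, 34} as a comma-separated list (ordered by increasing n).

n=13: 13·1 1·13  f→[1+1]=2
d|16:{16,8,4,2,1}  Σf=1+1+1+1+1=5
q^18  k|18↦f(k): 1:1 2:1 3:1 6:1 9:1 18:1  a_18=6
d|34:{1,2,17,34}  Σf=1+1+1+1=4

2, 5, 6, 4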